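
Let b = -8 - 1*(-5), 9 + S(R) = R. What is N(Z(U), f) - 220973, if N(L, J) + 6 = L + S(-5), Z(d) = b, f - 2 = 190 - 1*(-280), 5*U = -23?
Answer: -220996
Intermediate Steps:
U = -23/5 (U = (⅕)*(-23) = -23/5 ≈ -4.6000)
S(R) = -9 + R
f = 472 (f = 2 + (190 - 1*(-280)) = 2 + (190 + 280) = 2 + 470 = 472)
b = -3 (b = -8 + 5 = -3)
Z(d) = -3
N(L, J) = -20 + L (N(L, J) = -6 + (L + (-9 - 5)) = -6 + (L - 14) = -6 + (-14 + L) = -20 + L)
N(Z(U), f) - 220973 = (-20 - 3) - 220973 = -23 - 220973 = -220996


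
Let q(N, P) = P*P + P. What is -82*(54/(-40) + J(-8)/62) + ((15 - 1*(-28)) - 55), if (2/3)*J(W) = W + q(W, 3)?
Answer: 28137/310 ≈ 90.765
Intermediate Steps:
q(N, P) = P + P² (q(N, P) = P² + P = P + P²)
J(W) = 18 + 3*W/2 (J(W) = 3*(W + 3*(1 + 3))/2 = 3*(W + 3*4)/2 = 3*(W + 12)/2 = 3*(12 + W)/2 = 18 + 3*W/2)
-82*(54/(-40) + J(-8)/62) + ((15 - 1*(-28)) - 55) = -82*(54/(-40) + (18 + (3/2)*(-8))/62) + ((15 - 1*(-28)) - 55) = -82*(54*(-1/40) + (18 - 12)*(1/62)) + ((15 + 28) - 55) = -82*(-27/20 + 6*(1/62)) + (43 - 55) = -82*(-27/20 + 3/31) - 12 = -82*(-777/620) - 12 = 31857/310 - 12 = 28137/310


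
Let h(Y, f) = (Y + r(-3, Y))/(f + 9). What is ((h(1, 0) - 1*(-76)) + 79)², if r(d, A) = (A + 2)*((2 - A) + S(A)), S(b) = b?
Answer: 1965604/81 ≈ 24267.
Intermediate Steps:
r(d, A) = 4 + 2*A (r(d, A) = (A + 2)*((2 - A) + A) = (2 + A)*2 = 4 + 2*A)
h(Y, f) = (4 + 3*Y)/(9 + f) (h(Y, f) = (Y + (4 + 2*Y))/(f + 9) = (4 + 3*Y)/(9 + f))
((h(1, 0) - 1*(-76)) + 79)² = (((4 + 3*1)/(9 + 0) - 1*(-76)) + 79)² = (((4 + 3)/9 + 76) + 79)² = (((⅑)*7 + 76) + 79)² = ((7/9 + 76) + 79)² = (691/9 + 79)² = (1402/9)² = 1965604/81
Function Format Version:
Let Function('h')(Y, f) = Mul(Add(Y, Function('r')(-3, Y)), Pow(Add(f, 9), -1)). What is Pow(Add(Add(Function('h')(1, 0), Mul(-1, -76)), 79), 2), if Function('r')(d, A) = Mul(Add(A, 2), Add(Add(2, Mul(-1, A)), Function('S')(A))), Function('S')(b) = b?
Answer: Rational(1965604, 81) ≈ 24267.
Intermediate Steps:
Function('r')(d, A) = Add(4, Mul(2, A)) (Function('r')(d, A) = Mul(Add(A, 2), Add(Add(2, Mul(-1, A)), A)) = Mul(Add(2, A), 2) = Add(4, Mul(2, A)))
Function('h')(Y, f) = Mul(Pow(Add(9, f), -1), Add(4, Mul(3, Y))) (Function('h')(Y, f) = Mul(Add(Y, Add(4, Mul(2, Y))), Pow(Add(f, 9), -1)) = Mul(Add(4, Mul(3, Y)), Pow(Add(9, f), -1)) = Mul(Pow(Add(9, f), -1), Add(4, Mul(3, Y))))
Pow(Add(Add(Function('h')(1, 0), Mul(-1, -76)), 79), 2) = Pow(Add(Add(Mul(Pow(Add(9, 0), -1), Add(4, Mul(3, 1))), Mul(-1, -76)), 79), 2) = Pow(Add(Add(Mul(Pow(9, -1), Add(4, 3)), 76), 79), 2) = Pow(Add(Add(Mul(Rational(1, 9), 7), 76), 79), 2) = Pow(Add(Add(Rational(7, 9), 76), 79), 2) = Pow(Add(Rational(691, 9), 79), 2) = Pow(Rational(1402, 9), 2) = Rational(1965604, 81)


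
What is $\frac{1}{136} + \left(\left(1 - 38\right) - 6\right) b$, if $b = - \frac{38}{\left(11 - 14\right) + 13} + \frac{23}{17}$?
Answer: $\frac{71557}{680} \approx 105.23$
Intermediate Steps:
$b = - \frac{208}{85}$ ($b = - \frac{38}{-3 + 13} + 23 \cdot \frac{1}{17} = - \frac{38}{10} + \frac{23}{17} = \left(-38\right) \frac{1}{10} + \frac{23}{17} = - \frac{19}{5} + \frac{23}{17} = - \frac{208}{85} \approx -2.4471$)
$\frac{1}{136} + \left(\left(1 - 38\right) - 6\right) b = \frac{1}{136} + \left(\left(1 - 38\right) - 6\right) \left(- \frac{208}{85}\right) = \frac{1}{136} + \left(-37 - 6\right) \left(- \frac{208}{85}\right) = \frac{1}{136} - - \frac{8944}{85} = \frac{1}{136} + \frac{8944}{85} = \frac{71557}{680}$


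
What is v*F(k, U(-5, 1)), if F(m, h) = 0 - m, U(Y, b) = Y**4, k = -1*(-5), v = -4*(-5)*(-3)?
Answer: 300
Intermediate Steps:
v = -60 (v = 20*(-3) = -60)
k = 5
F(m, h) = -m
v*F(k, U(-5, 1)) = -(-60)*5 = -60*(-5) = 300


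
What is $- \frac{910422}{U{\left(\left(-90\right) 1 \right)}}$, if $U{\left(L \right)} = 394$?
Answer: $- \frac{455211}{197} \approx -2310.7$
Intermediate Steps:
$- \frac{910422}{U{\left(\left(-90\right) 1 \right)}} = - \frac{910422}{394} = \left(-910422\right) \frac{1}{394} = - \frac{455211}{197}$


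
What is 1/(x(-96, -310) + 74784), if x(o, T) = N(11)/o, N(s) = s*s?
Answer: 96/7179143 ≈ 1.3372e-5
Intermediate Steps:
N(s) = s**2
x(o, T) = 121/o (x(o, T) = 11**2/o = 121/o)
1/(x(-96, -310) + 74784) = 1/(121/(-96) + 74784) = 1/(121*(-1/96) + 74784) = 1/(-121/96 + 74784) = 1/(7179143/96) = 96/7179143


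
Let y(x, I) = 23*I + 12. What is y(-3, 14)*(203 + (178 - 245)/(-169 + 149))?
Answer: 689209/10 ≈ 68921.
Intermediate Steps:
y(x, I) = 12 + 23*I
y(-3, 14)*(203 + (178 - 245)/(-169 + 149)) = (12 + 23*14)*(203 + (178 - 245)/(-169 + 149)) = (12 + 322)*(203 - 67/(-20)) = 334*(203 - 67*(-1/20)) = 334*(203 + 67/20) = 334*(4127/20) = 689209/10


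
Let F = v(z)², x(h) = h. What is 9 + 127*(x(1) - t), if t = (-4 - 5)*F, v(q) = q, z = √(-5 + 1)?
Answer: -4436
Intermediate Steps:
z = 2*I (z = √(-4) = 2*I ≈ 2.0*I)
F = -4 (F = (2*I)² = -4)
t = 36 (t = (-4 - 5)*(-4) = -9*(-4) = 36)
9 + 127*(x(1) - t) = 9 + 127*(1 - 1*36) = 9 + 127*(1 - 36) = 9 + 127*(-35) = 9 - 4445 = -4436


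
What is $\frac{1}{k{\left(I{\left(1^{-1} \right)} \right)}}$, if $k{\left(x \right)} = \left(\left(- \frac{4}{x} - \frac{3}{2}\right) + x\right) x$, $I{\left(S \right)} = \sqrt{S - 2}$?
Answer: $- \frac{20}{109} + \frac{6 i}{109} \approx -0.18349 + 0.055046 i$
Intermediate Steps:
$I{\left(S \right)} = \sqrt{-2 + S}$
$k{\left(x \right)} = x \left(- \frac{3}{2} + x - \frac{4}{x}\right)$ ($k{\left(x \right)} = \left(\left(- \frac{4}{x} - \frac{3}{2}\right) + x\right) x = \left(\left(- \frac{3}{2} - \frac{4}{x}\right) + x\right) x = \left(- \frac{3}{2} + x - \frac{4}{x}\right) x = x \left(- \frac{3}{2} + x - \frac{4}{x}\right)$)
$\frac{1}{k{\left(I{\left(1^{-1} \right)} \right)}} = \frac{1}{-4 + \left(\sqrt{-2 + 1^{-1}}\right)^{2} - \frac{3 \sqrt{-2 + 1^{-1}}}{2}} = \frac{1}{-4 + \left(\sqrt{-2 + 1}\right)^{2} - \frac{3 \sqrt{-2 + 1}}{2}} = \frac{1}{-4 + \left(\sqrt{-1}\right)^{2} - \frac{3 \sqrt{-1}}{2}} = \frac{1}{-4 + i^{2} - \frac{3 i}{2}} = \frac{1}{-4 - 1 - \frac{3 i}{2}} = \frac{1}{-5 - \frac{3 i}{2}} = \frac{4 \left(-5 + \frac{3 i}{2}\right)}{109}$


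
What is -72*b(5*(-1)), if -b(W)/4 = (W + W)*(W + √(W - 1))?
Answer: 14400 - 2880*I*√6 ≈ 14400.0 - 7054.5*I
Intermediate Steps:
b(W) = -8*W*(W + √(-1 + W)) (b(W) = -4*(W + W)*(W + √(W - 1)) = -4*2*W*(W + √(-1 + W)) = -8*W*(W + √(-1 + W)))
-72*b(5*(-1)) = -(-576)*5*(-1)*(5*(-1) + √(-1 + 5*(-1))) = -(-576)*(-5)*(-5 + √(-1 - 5)) = -(-576)*(-5)*(-5 + √(-6)) = -(-576)*(-5)*(-5 + I*√6) = -72*(-200 + 40*I*√6) = 14400 - 2880*I*√6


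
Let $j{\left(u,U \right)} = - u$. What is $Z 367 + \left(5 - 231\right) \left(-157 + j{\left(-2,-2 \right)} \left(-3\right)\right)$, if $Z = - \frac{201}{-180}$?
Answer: $\frac{2234869}{60} \approx 37248.0$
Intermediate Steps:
$Z = \frac{67}{60}$ ($Z = \left(-201\right) \left(- \frac{1}{180}\right) = \frac{67}{60} \approx 1.1167$)
$Z 367 + \left(5 - 231\right) \left(-157 + j{\left(-2,-2 \right)} \left(-3\right)\right) = \frac{67}{60} \cdot 367 + \left(5 - 231\right) \left(-157 + \left(-1\right) \left(-2\right) \left(-3\right)\right) = \frac{24589}{60} - 226 \left(-157 + 2 \left(-3\right)\right) = \frac{24589}{60} - 226 \left(-157 - 6\right) = \frac{24589}{60} - -36838 = \frac{24589}{60} + 36838 = \frac{2234869}{60}$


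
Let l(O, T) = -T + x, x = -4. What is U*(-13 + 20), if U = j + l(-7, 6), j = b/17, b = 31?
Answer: -973/17 ≈ -57.235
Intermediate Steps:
l(O, T) = -4 - T (l(O, T) = -T - 4 = -4 - T)
j = 31/17 ≈ 1.8235
U = -139/17 (U = 31/17 + (-4 - 1*6) = 31/17 + (-4 - 6) = 31/17 - 10 = -139/17 ≈ -8.1765)
U*(-13 + 20) = -139*(-13 + 20)/17 = -139/17*7 = -973/17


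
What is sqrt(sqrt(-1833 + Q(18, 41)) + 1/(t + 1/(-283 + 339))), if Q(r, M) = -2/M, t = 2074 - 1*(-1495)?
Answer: sqrt(18814491640 + 1637786747225*I*sqrt(3081355))/8194465 ≈ 4.6268 + 4.6268*I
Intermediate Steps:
t = 3569 (t = 2074 + 1495 = 3569)
sqrt(sqrt(-1833 + Q(18, 41)) + 1/(t + 1/(-283 + 339))) = sqrt(sqrt(-1833 - 2/41) + 1/(3569 + 1/(-283 + 339))) = sqrt(sqrt(-1833 - 2*1/41) + 1/(3569 + 1/56)) = sqrt(sqrt(-1833 - 2/41) + 1/(3569 + 1/56)) = sqrt(sqrt(-75155/41) + 1/(199865/56)) = sqrt(I*sqrt(3081355)/41 + 56/199865) = sqrt(56/199865 + I*sqrt(3081355)/41)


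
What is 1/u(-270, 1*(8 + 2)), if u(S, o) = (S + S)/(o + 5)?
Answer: -1/36 ≈ -0.027778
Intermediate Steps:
u(S, o) = 2*S/(5 + o) (u(S, o) = (2*S)/(5 + o) = 2*S/(5 + o))
1/u(-270, 1*(8 + 2)) = 1/(2*(-270)/(5 + 1*(8 + 2))) = 1/(2*(-270)/(5 + 1*10)) = 1/(2*(-270)/(5 + 10)) = 1/(2*(-270)/15) = 1/(2*(-270)*(1/15)) = 1/(-36) = -1/36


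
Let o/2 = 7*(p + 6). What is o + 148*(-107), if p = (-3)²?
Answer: -15626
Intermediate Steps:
p = 9
o = 210 (o = 2*(7*(9 + 6)) = 2*(7*15) = 2*105 = 210)
o + 148*(-107) = 210 + 148*(-107) = 210 - 15836 = -15626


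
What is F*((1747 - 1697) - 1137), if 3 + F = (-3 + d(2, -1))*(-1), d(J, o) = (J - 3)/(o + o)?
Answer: 1087/2 ≈ 543.50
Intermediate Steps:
d(J, o) = (-3 + J)/(2*o) (d(J, o) = (-3 + J)/((2*o)) = (-3 + J)*(1/(2*o)) = (-3 + J)/(2*o))
F = -½ (F = -3 + (-3 + (½)*(-3 + 2)/(-1))*(-1) = -3 + (-3 + (½)*(-1)*(-1))*(-1) = -3 + (-3 + ½)*(-1) = -3 - 5/2*(-1) = -3 + 5/2 = -½ ≈ -0.50000)
F*((1747 - 1697) - 1137) = -((1747 - 1697) - 1137)/2 = -(50 - 1137)/2 = -½*(-1087) = 1087/2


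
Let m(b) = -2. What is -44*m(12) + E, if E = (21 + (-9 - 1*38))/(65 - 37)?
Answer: 1219/14 ≈ 87.071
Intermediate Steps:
E = -13/14 (E = (21 + (-9 - 38))/28 = (21 - 47)*(1/28) = -26*1/28 = -13/14 ≈ -0.92857)
-44*m(12) + E = -44*(-2) - 13/14 = 88 - 13/14 = 1219/14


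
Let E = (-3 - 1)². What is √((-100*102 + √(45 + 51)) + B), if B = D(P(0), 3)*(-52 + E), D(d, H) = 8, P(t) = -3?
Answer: 2*√(-2622 + √6) ≈ 102.36*I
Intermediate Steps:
E = 16 (E = (-4)² = 16)
B = -288 (B = 8*(-52 + 16) = 8*(-36) = -288)
√((-100*102 + √(45 + 51)) + B) = √((-100*102 + √(45 + 51)) - 288) = √((-10200 + √96) - 288) = √((-10200 + 4*√6) - 288) = √(-10488 + 4*√6)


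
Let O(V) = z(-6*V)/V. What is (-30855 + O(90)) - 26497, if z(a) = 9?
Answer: -573519/10 ≈ -57352.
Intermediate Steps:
O(V) = 9/V
(-30855 + O(90)) - 26497 = (-30855 + 9/90) - 26497 = (-30855 + 9*(1/90)) - 26497 = (-30855 + ⅒) - 26497 = -308549/10 - 26497 = -573519/10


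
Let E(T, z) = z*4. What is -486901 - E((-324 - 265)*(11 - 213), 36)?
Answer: -487045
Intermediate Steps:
E(T, z) = 4*z
-486901 - E((-324 - 265)*(11 - 213), 36) = -486901 - 4*36 = -486901 - 1*144 = -486901 - 144 = -487045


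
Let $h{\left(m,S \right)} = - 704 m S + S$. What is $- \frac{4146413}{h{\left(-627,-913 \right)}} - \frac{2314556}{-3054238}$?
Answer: $\frac{42974775120643}{55948977865693} \approx 0.76811$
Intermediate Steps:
$h{\left(m,S \right)} = S - 704 S m$ ($h{\left(m,S \right)} = - 704 S m + S = S - 704 S m$)
$- \frac{4146413}{h{\left(-627,-913 \right)}} - \frac{2314556}{-3054238} = - \frac{4146413}{\left(-913\right) \left(1 - -441408\right)} - \frac{2314556}{-3054238} = - \frac{4146413}{\left(-913\right) \left(1 + 441408\right)} - - \frac{1157278}{1527119} = - \frac{4146413}{\left(-913\right) 441409} + \frac{1157278}{1527119} = - \frac{4146413}{-403006417} + \frac{1157278}{1527119} = \left(-4146413\right) \left(- \frac{1}{403006417}\right) + \frac{1157278}{1527119} = \frac{4146413}{403006417} + \frac{1157278}{1527119} = \frac{42974775120643}{55948977865693}$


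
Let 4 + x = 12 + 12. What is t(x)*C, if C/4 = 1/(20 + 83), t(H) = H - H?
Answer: 0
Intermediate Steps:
x = 20 (x = -4 + (12 + 12) = -4 + 24 = 20)
t(H) = 0
C = 4/103 (C = 4/(20 + 83) = 4/103 ≈ 0.038835)
t(x)*C = 0*(4/103) = 0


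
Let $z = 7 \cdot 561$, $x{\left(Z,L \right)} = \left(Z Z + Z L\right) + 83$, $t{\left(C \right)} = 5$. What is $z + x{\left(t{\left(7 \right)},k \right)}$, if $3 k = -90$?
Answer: $3885$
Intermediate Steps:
$k = -30$ ($k = \frac{1}{3} \left(-90\right) = -30$)
$x{\left(Z,L \right)} = 83 + Z^{2} + L Z$ ($x{\left(Z,L \right)} = \left(Z^{2} + L Z\right) + 83 = 83 + Z^{2} + L Z$)
$z = 3927$
$z + x{\left(t{\left(7 \right)},k \right)} = 3927 + \left(83 + 5^{2} - 150\right) = 3927 + \left(83 + 25 - 150\right) = 3927 - 42 = 3885$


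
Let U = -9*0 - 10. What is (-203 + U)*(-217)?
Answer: 46221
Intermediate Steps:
U = -10 (U = 0 - 10 = -10)
(-203 + U)*(-217) = (-203 - 10)*(-217) = -213*(-217) = 46221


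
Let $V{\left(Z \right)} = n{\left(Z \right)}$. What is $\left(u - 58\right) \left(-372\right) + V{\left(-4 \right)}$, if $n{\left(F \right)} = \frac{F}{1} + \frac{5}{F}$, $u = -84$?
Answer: $\frac{211275}{4} \approx 52819.0$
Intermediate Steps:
$n{\left(F \right)} = F + \frac{5}{F}$ ($n{\left(F \right)} = F 1 + \frac{5}{F} = F + \frac{5}{F}$)
$V{\left(Z \right)} = Z + \frac{5}{Z}$
$\left(u - 58\right) \left(-372\right) + V{\left(-4 \right)} = \left(-84 - 58\right) \left(-372\right) - \left(4 - \frac{5}{-4}\right) = \left(-84 - 58\right) \left(-372\right) + \left(-4 + 5 \left(- \frac{1}{4}\right)\right) = \left(-142\right) \left(-372\right) - \frac{21}{4} = 52824 - \frac{21}{4} = \frac{211275}{4}$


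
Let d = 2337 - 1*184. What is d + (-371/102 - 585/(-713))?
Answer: 156374225/72726 ≈ 2150.2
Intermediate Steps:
d = 2153 (d = 2337 - 184 = 2153)
d + (-371/102 - 585/(-713)) = 2153 + (-371/102 - 585/(-713)) = 2153 + (-371*1/102 - 585*(-1/713)) = 2153 + (-371/102 + 585/713) = 2153 - 204853/72726 = 156374225/72726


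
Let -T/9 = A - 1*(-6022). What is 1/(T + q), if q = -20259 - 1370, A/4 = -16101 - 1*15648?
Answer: 1/1067137 ≈ 9.3709e-7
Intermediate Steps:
A = -126996 (A = 4*(-16101 - 1*15648) = 4*(-16101 - 15648) = 4*(-31749) = -126996)
T = 1088766 (T = -9*(-126996 - 1*(-6022)) = -9*(-126996 + 6022) = -9*(-120974) = 1088766)
q = -21629
1/(T + q) = 1/(1088766 - 21629) = 1/1067137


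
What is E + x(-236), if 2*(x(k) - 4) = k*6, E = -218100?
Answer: -218804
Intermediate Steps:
x(k) = 4 + 3*k (x(k) = 4 + (k*6)/2 = 4 + (6*k)/2 = 4 + 3*k)
E + x(-236) = -218100 + (4 + 3*(-236)) = -218100 + (4 - 708) = -218100 - 704 = -218804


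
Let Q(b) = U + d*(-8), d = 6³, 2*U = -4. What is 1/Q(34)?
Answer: -1/1730 ≈ -0.00057803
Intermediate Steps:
U = -2 (U = (½)*(-4) = -2)
d = 216
Q(b) = -1730 (Q(b) = -2 + 216*(-8) = -2 - 1728 = -1730)
1/Q(34) = 1/(-1730) = -1/1730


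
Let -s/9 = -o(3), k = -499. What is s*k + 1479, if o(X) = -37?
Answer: 167646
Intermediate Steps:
s = -333 (s = -(-9)*(-37) = -9*37 = -333)
s*k + 1479 = -333*(-499) + 1479 = 166167 + 1479 = 167646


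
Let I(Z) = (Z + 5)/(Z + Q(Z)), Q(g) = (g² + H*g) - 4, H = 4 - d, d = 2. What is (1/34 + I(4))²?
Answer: 3025/18496 ≈ 0.16355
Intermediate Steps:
H = 2 (H = 4 - 1*2 = 4 - 2 = 2)
Q(g) = -4 + g² + 2*g (Q(g) = (g² + 2*g) - 4 = -4 + g² + 2*g)
I(Z) = (5 + Z)/(-4 + Z² + 3*Z) (I(Z) = (Z + 5)/(Z + (-4 + Z² + 2*Z)) = (5 + Z)/(-4 + Z² + 3*Z))
(1/34 + I(4))² = (1/34 + (5 + 4)/(-4 + 4² + 3*4))² = (1/34 + 9/(-4 + 16 + 12))² = (1/34 + 9/24)² = (1/34 + (1/24)*9)² = (1/34 + 3/8)² = (55/136)² = 3025/18496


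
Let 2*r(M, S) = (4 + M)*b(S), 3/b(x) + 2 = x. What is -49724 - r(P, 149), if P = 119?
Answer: -4873075/98 ≈ -49725.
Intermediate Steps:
b(x) = 3/(-2 + x)
r(M, S) = 3*(4 + M)/(2*(-2 + S)) (r(M, S) = ((4 + M)*(3/(-2 + S)))/2 = (3*(4 + M)/(-2 + S))/2 = 3*(4 + M)/(2*(-2 + S)))
-49724 - r(P, 149) = -49724 - 3*(4 + 119)/(2*(-2 + 149)) = -49724 - 3*123/(2*147) = -49724 - 1*123/98 = -49724 - 123/98 = -4873075/98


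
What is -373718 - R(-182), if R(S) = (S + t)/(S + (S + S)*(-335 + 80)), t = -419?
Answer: -34620487483/92638 ≈ -3.7372e+5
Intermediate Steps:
R(S) = -(-419 + S)/(509*S) (R(S) = (S - 419)/(S + (S + S)*(-335 + 80)) = (-419 + S)/(S + (2*S)*(-255)) = (-419 + S)/(S - 510*S) = (-419 + S)/((-509*S)) = (-419 + S)*(-1/(509*S)) = -(-419 + S)/(509*S))
-373718 - R(-182) = -373718 - (419 - 1*(-182))/(509*(-182)) = -373718 - (-1)*(419 + 182)/(509*182) = -373718 - (-1)*601/(509*182) = -373718 - 1*(-601/92638) = -373718 + 601/92638 = -34620487483/92638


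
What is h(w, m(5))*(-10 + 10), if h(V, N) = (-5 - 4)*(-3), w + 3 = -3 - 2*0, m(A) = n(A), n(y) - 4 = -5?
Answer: 0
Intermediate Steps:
n(y) = -1 (n(y) = 4 - 5 = -1)
m(A) = -1
w = -6 (w = -3 + (-3 - 2*0) = -3 + (-3 + 0) = -3 - 3 = -6)
h(V, N) = 27 (h(V, N) = -9*(-3) = 27)
h(w, m(5))*(-10 + 10) = 27*(-10 + 10) = 27*0 = 0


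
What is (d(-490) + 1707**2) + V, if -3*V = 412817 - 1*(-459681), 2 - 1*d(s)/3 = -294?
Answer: 7871713/3 ≈ 2.6239e+6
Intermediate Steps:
d(s) = 888 (d(s) = 6 - 3*(-294) = 6 + 882 = 888)
V = -872498/3 (V = -(412817 - 1*(-459681))/3 = -(412817 + 459681)/3 = -1/3*872498 = -872498/3 ≈ -2.9083e+5)
(d(-490) + 1707**2) + V = (888 + 1707**2) - 872498/3 = (888 + 2913849) - 872498/3 = 2914737 - 872498/3 = 7871713/3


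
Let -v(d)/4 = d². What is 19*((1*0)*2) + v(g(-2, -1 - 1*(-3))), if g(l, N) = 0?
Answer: 0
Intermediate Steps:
v(d) = -4*d²
19*((1*0)*2) + v(g(-2, -1 - 1*(-3))) = 19*((1*0)*2) - 4*0² = 19*(0*2) - 4*0 = 19*0 + 0 = 0 + 0 = 0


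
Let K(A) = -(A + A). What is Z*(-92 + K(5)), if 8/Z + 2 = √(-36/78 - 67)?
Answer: 816*√78/(2*√78 - I*√5262) ≈ 22.837 + 93.788*I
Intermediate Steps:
Z = 8/(-2 + I*√11401/13) (Z = 8/(-2 + √(-36/78 - 67)) = 8/(-2 + √(-36*1/78 - 67)) = 8/(-2 + √(-6/13 - 67)) = 8/(-2 + √(-877/13)) = 8/(-2 + I*√11401/13) ≈ -0.2239 - 0.91949*I)
K(A) = -2*A
Z*(-92 + K(5)) = (-8*√78/(2*√78 - I*√5262))*(-92 - 2*5) = (-8*√78/(2*√78 - I*√5262))*(-92 - 10) = -8*√78/(2*√78 - I*√5262)*(-102) = 816*√78/(2*√78 - I*√5262)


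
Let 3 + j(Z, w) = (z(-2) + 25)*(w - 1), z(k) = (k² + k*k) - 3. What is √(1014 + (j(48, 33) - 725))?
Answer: √1246 ≈ 35.299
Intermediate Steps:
z(k) = -3 + 2*k² (z(k) = (k² + k²) - 3 = 2*k² - 3 = -3 + 2*k²)
j(Z, w) = -33 + 30*w (j(Z, w) = -3 + ((-3 + 2*(-2)²) + 25)*(w - 1) = -3 + ((-3 + 2*4) + 25)*(-1 + w) = -3 + ((-3 + 8) + 25)*(-1 + w) = -3 + (5 + 25)*(-1 + w) = -3 + 30*(-1 + w) = -3 + (-30 + 30*w) = -33 + 30*w)
√(1014 + (j(48, 33) - 725)) = √(1014 + ((-33 + 30*33) - 725)) = √(1014 + ((-33 + 990) - 725)) = √(1014 + (957 - 725)) = √(1014 + 232) = √1246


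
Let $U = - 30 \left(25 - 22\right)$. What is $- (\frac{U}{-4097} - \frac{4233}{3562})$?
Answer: $\frac{17022021}{14593514} \approx 1.1664$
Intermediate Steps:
$U = -90$ ($U = \left(-30\right) 3 = -90$)
$- (\frac{U}{-4097} - \frac{4233}{3562}) = - (- \frac{90}{-4097} - \frac{4233}{3562}) = - (\left(-90\right) \left(- \frac{1}{4097}\right) - \frac{4233}{3562}) = - (\frac{90}{4097} - \frac{4233}{3562}) = \left(-1\right) \left(- \frac{17022021}{14593514}\right) = \frac{17022021}{14593514}$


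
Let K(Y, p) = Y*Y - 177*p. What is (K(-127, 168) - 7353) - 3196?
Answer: -24156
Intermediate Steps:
K(Y, p) = Y**2 - 177*p
(K(-127, 168) - 7353) - 3196 = (((-127)**2 - 177*168) - 7353) - 3196 = ((16129 - 29736) - 7353) - 3196 = (-13607 - 7353) - 3196 = -20960 - 3196 = -24156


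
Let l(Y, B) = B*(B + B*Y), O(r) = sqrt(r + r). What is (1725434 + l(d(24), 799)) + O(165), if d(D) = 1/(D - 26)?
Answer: 4089269/2 + sqrt(330) ≈ 2.0447e+6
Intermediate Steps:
O(r) = sqrt(2)*sqrt(r) (O(r) = sqrt(2*r) = sqrt(2)*sqrt(r))
d(D) = 1/(-26 + D)
(1725434 + l(d(24), 799)) + O(165) = (1725434 + 799**2*(1 + 1/(-26 + 24))) + sqrt(2)*sqrt(165) = (1725434 + 638401*(1 + 1/(-2))) + sqrt(330) = (1725434 + 638401*(1 - 1/2)) + sqrt(330) = (1725434 + 638401*(1/2)) + sqrt(330) = (1725434 + 638401/2) + sqrt(330) = 4089269/2 + sqrt(330)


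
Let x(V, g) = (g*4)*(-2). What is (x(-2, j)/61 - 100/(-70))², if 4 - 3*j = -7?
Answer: 1473796/1640961 ≈ 0.89813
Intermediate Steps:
j = 11/3 (j = 4/3 - ⅓*(-7) = 4/3 + 7/3 = 11/3 ≈ 3.6667)
x(V, g) = -8*g (x(V, g) = (4*g)*(-2) = -8*g)
(x(-2, j)/61 - 100/(-70))² = (-8*11/3/61 - 100/(-70))² = (-88/3*1/61 - 100*(-1/70))² = (-88/183 + 10/7)² = (1214/1281)² = 1473796/1640961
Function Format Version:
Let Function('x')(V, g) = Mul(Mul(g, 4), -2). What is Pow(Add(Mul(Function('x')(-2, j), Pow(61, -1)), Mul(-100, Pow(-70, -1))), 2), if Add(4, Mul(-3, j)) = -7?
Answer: Rational(1473796, 1640961) ≈ 0.89813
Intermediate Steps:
j = Rational(11, 3) (j = Add(Rational(4, 3), Mul(Rational(-1, 3), -7)) = Add(Rational(4, 3), Rational(7, 3)) = Rational(11, 3) ≈ 3.6667)
Function('x')(V, g) = Mul(-8, g) (Function('x')(V, g) = Mul(Mul(4, g), -2) = Mul(-8, g))
Pow(Add(Mul(Function('x')(-2, j), Pow(61, -1)), Mul(-100, Pow(-70, -1))), 2) = Pow(Add(Mul(Mul(-8, Rational(11, 3)), Pow(61, -1)), Mul(-100, Pow(-70, -1))), 2) = Pow(Add(Mul(Rational(-88, 3), Rational(1, 61)), Mul(-100, Rational(-1, 70))), 2) = Pow(Add(Rational(-88, 183), Rational(10, 7)), 2) = Pow(Rational(1214, 1281), 2) = Rational(1473796, 1640961)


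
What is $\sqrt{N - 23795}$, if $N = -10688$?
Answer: $i \sqrt{34483} \approx 185.7 i$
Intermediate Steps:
$\sqrt{N - 23795} = \sqrt{-10688 - 23795} = \sqrt{-34483} = i \sqrt{34483}$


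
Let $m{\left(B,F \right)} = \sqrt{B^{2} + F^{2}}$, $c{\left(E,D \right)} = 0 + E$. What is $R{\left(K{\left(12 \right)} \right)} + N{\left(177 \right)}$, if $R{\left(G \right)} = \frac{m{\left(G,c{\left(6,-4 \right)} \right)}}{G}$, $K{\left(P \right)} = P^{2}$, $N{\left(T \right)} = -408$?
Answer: $-408 + \frac{\sqrt{577}}{24} \approx -407.0$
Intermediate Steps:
$c{\left(E,D \right)} = E$
$R{\left(G \right)} = \frac{\sqrt{36 + G^{2}}}{G}$ ($R{\left(G \right)} = \frac{\sqrt{G^{2} + 6^{2}}}{G} = \frac{\sqrt{G^{2} + 36}}{G} = \frac{\sqrt{36 + G^{2}}}{G}$)
$R{\left(K{\left(12 \right)} \right)} + N{\left(177 \right)} = \frac{\sqrt{36 + \left(12^{2}\right)^{2}}}{12^{2}} - 408 = \frac{\sqrt{36 + 144^{2}}}{144} - 408 = \frac{\sqrt{36 + 20736}}{144} - 408 = \frac{\sqrt{20772}}{144} - 408 = \frac{6 \sqrt{577}}{144} - 408 = \frac{\sqrt{577}}{24} - 408 = -408 + \frac{\sqrt{577}}{24}$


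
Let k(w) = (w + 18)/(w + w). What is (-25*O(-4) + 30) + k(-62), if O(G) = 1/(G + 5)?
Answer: 166/31 ≈ 5.3548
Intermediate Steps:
O(G) = 1/(5 + G)
k(w) = (18 + w)/(2*w) (k(w) = (18 + w)/((2*w)) = (18 + w)*(1/(2*w)) = (18 + w)/(2*w))
(-25*O(-4) + 30) + k(-62) = (-25/(5 - 4) + 30) + (1/2)*(18 - 62)/(-62) = (-25/1 + 30) + (1/2)*(-1/62)*(-44) = (-25*1 + 30) + 11/31 = (-25 + 30) + 11/31 = 5 + 11/31 = 166/31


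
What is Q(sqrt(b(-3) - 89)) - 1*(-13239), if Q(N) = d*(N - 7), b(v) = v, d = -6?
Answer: 13281 - 12*I*sqrt(23) ≈ 13281.0 - 57.55*I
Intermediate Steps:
Q(N) = 42 - 6*N (Q(N) = -6*(N - 7) = -6*(-7 + N) = 42 - 6*N)
Q(sqrt(b(-3) - 89)) - 1*(-13239) = (42 - 6*sqrt(-3 - 89)) - 1*(-13239) = (42 - 12*I*sqrt(23)) + 13239 = 13281 - 12*I*sqrt(23)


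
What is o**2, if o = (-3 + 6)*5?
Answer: 225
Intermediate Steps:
o = 15 (o = 3*5 = 15)
o**2 = 15**2 = 225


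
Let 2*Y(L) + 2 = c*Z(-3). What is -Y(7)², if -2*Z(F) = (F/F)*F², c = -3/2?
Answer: -361/64 ≈ -5.6406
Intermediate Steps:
c = -3/2 (c = -3*½ = -3/2 ≈ -1.5000)
Z(F) = -F²/2 (Z(F) = -F/F*F²/2 = -F²/2)
Y(L) = 19/8 (Y(L) = -1 + (-(-3)*(-3)²/4)/2 = -1 + (-(-3)*9/4)/2 = -1 + (-3/2*(-9/2))/2 = -1 + (½)*(27/4) = -1 + 27/8 = 19/8)
-Y(7)² = -(19/8)² = -1*361/64 = -361/64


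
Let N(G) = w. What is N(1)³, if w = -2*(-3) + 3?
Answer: 729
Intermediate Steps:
w = 9 (w = 6 + 3 = 9)
N(G) = 9
N(1)³ = 9³ = 729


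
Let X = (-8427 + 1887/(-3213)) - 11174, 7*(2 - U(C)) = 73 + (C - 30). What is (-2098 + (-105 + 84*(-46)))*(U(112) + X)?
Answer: 7499837323/63 ≈ 1.1904e+8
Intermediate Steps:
U(C) = -29/7 - C/7 (U(C) = 2 - (73 + (C - 30))/7 = 2 - (73 + (-30 + C))/7 = 2 - (43 + C)/7 = 2 + (-43/7 - C/7) = -29/7 - C/7)
X = -1234900/63 (X = (-8427 + 1887*(-1/3213)) - 11174 = (-8427 - 37/63) - 11174 = -530938/63 - 11174 = -1234900/63 ≈ -19602.)
(-2098 + (-105 + 84*(-46)))*(U(112) + X) = (-2098 + (-105 + 84*(-46)))*((-29/7 - ⅐*112) - 1234900/63) = (-2098 + (-105 - 3864))*((-29/7 - 16) - 1234900/63) = (-2098 - 3969)*(-141/7 - 1234900/63) = -6067*(-1236169/63) = 7499837323/63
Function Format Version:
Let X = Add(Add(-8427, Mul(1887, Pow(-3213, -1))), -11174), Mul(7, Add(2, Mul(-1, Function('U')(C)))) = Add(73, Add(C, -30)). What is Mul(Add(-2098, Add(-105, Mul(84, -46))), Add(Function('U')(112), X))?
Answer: Rational(7499837323, 63) ≈ 1.1904e+8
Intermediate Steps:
Function('U')(C) = Add(Rational(-29, 7), Mul(Rational(-1, 7), C)) (Function('U')(C) = Add(2, Mul(Rational(-1, 7), Add(73, Add(C, -30)))) = Add(2, Mul(Rational(-1, 7), Add(73, Add(-30, C)))) = Add(2, Mul(Rational(-1, 7), Add(43, C))) = Add(2, Add(Rational(-43, 7), Mul(Rational(-1, 7), C))) = Add(Rational(-29, 7), Mul(Rational(-1, 7), C)))
X = Rational(-1234900, 63) (X = Add(Add(-8427, Mul(1887, Rational(-1, 3213))), -11174) = Add(Add(-8427, Rational(-37, 63)), -11174) = Add(Rational(-530938, 63), -11174) = Rational(-1234900, 63) ≈ -19602.)
Mul(Add(-2098, Add(-105, Mul(84, -46))), Add(Function('U')(112), X)) = Mul(Add(-2098, Add(-105, Mul(84, -46))), Add(Add(Rational(-29, 7), Mul(Rational(-1, 7), 112)), Rational(-1234900, 63))) = Mul(Add(-2098, Add(-105, -3864)), Add(Add(Rational(-29, 7), -16), Rational(-1234900, 63))) = Mul(Add(-2098, -3969), Add(Rational(-141, 7), Rational(-1234900, 63))) = Mul(-6067, Rational(-1236169, 63)) = Rational(7499837323, 63)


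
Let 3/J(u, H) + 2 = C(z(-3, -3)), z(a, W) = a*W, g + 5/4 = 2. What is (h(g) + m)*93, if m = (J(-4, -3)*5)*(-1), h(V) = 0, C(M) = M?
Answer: -1395/7 ≈ -199.29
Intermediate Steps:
g = 3/4 (g = -5/4 + 2 = 3/4 ≈ 0.75000)
z(a, W) = W*a
J(u, H) = 3/7 (J(u, H) = 3/(-2 - 3*(-3)) = 3/(-2 + 9) = 3/7)
m = -15/7 (m = ((3/7)*5)*(-1) = (15/7)*(-1) = -15/7 ≈ -2.1429)
(h(g) + m)*93 = (0 - 15/7)*93 = -15/7*93 = -1395/7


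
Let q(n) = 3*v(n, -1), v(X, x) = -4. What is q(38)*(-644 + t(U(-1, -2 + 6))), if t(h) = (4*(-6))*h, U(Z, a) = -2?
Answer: 7152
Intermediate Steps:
t(h) = -24*h
q(n) = -12 (q(n) = 3*(-4) = -12)
q(38)*(-644 + t(U(-1, -2 + 6))) = -12*(-644 - 24*(-2)) = -12*(-644 + 48) = -12*(-596) = 7152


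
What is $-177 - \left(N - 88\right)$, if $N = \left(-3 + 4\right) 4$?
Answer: $-93$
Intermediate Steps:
$N = 4$ ($N = 1 \cdot 4 = 4$)
$-177 - \left(N - 88\right) = -177 - \left(4 - 88\right) = -177 - -84 = -177 + 84 = -93$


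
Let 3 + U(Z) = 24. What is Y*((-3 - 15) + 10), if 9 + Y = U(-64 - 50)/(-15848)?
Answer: 20379/283 ≈ 72.011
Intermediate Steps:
U(Z) = 21 (U(Z) = -3 + 24 = 21)
Y = -20379/2264 (Y = -9 + 21/(-15848) = -9 + 21*(-1/15848) = -9 - 3/2264 = -20379/2264 ≈ -9.0013)
Y*((-3 - 15) + 10) = -20379*((-3 - 15) + 10)/2264 = -20379*(-18 + 10)/2264 = -20379/2264*(-8) = 20379/283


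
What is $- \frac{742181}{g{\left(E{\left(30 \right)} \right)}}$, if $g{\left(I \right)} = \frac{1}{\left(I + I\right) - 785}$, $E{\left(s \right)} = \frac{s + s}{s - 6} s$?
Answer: $471284935$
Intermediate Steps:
$E{\left(s \right)} = \frac{2 s^{2}}{-6 + s}$ ($E{\left(s \right)} = \frac{2 s}{-6 + s} s = \frac{2 s^{2}}{-6 + s}$)
$g{\left(I \right)} = \frac{1}{-785 + 2 I}$ ($g{\left(I \right)} = \frac{1}{2 I - 785} = \frac{1}{-785 + 2 I}$)
$- \frac{742181}{g{\left(E{\left(30 \right)} \right)}} = - \frac{742181}{\frac{1}{-785 + 2 \frac{2 \cdot 30^{2}}{-6 + 30}}} = - \frac{742181}{\frac{1}{-785 + 2 \cdot 2 \cdot 900 \cdot \frac{1}{24}}} = - \frac{742181}{\frac{1}{-785 + 2 \cdot 75}} = - \frac{742181}{\frac{1}{-785 + 150}} = - \frac{742181}{\frac{1}{-635}} = - \frac{742181}{- \frac{1}{635}} = \left(-742181\right) \left(-635\right) = 471284935$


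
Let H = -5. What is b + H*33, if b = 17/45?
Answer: -7408/45 ≈ -164.62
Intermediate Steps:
b = 17/45 (b = 17*(1/45) = 17/45 ≈ 0.37778)
b + H*33 = 17/45 - 5*33 = 17/45 - 165 = -7408/45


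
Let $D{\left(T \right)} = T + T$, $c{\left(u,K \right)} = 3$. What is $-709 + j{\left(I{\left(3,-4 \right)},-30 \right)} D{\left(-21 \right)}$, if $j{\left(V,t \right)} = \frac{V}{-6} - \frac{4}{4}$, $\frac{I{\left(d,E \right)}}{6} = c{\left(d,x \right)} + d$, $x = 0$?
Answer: $-415$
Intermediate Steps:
$D{\left(T \right)} = 2 T$
$I{\left(d,E \right)} = 18 + 6 d$ ($I{\left(d,E \right)} = 6 \left(3 + d\right) = 18 + 6 d$)
$j{\left(V,t \right)} = -1 - \frac{V}{6}$ ($j{\left(V,t \right)} = V \left(- \frac{1}{6}\right) - 1 = - \frac{V}{6} - 1 = -1 - \frac{V}{6}$)
$-709 + j{\left(I{\left(3,-4 \right)},-30 \right)} D{\left(-21 \right)} = -709 + \left(-1 - \frac{18 + 6 \cdot 3}{6}\right) 2 \left(-21\right) = -709 + \left(-1 - \frac{18 + 18}{6}\right) \left(-42\right) = -709 + \left(-1 - 6\right) \left(-42\right) = -709 - -294 = -709 + 294 = -415$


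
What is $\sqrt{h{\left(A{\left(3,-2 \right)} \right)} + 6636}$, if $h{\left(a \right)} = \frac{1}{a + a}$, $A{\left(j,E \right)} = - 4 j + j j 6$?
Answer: $\frac{5 \sqrt{468237}}{42} \approx 81.462$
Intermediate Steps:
$A{\left(j,E \right)} = - 4 j + 6 j^{2}$ ($A{\left(j,E \right)} = - 4 j + j^{2} \cdot 6 = - 4 j + 6 j^{2}$)
$h{\left(a \right)} = \frac{1}{2 a}$
$\sqrt{h{\left(A{\left(3,-2 \right)} \right)} + 6636} = \sqrt{\frac{1}{2 \cdot 2 \cdot 3 \left(-2 + 3 \cdot 3\right)} + 6636} = \sqrt{\frac{1}{2 \cdot 2 \cdot 3 \left(-2 + 9\right)} + 6636} = \sqrt{\frac{1}{2 \cdot 2 \cdot 3 \cdot 7} + 6636} = \sqrt{\frac{1}{2 \cdot 42} + 6636} = \sqrt{\frac{1}{2} \cdot \frac{1}{42} + 6636} = \sqrt{\frac{1}{84} + 6636} = \sqrt{\frac{557425}{84}} = \frac{5 \sqrt{468237}}{42}$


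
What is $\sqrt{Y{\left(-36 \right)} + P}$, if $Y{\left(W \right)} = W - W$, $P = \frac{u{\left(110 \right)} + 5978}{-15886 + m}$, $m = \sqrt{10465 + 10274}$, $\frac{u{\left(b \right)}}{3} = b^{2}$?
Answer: $\frac{i \sqrt{42278}}{\sqrt{15886 - \sqrt{20739}}} \approx 1.6388 i$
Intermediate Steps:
$u{\left(b \right)} = 3 b^{2}$
$m = \sqrt{20739} \approx 144.01$
$P = \frac{42278}{-15886 + \sqrt{20739}}$ ($P = \frac{3 \cdot 110^{2} + 5978}{-15886 + \sqrt{20739}} = \frac{3 \cdot 12100 + 5978}{-15886 + \sqrt{20739}} = \frac{36300 + 5978}{-15886 + \sqrt{20739}} = \frac{42278}{-15886 + \sqrt{20739}} \approx -2.6857$)
$Y{\left(W \right)} = 0$
$\sqrt{Y{\left(-36 \right)} + P} = \sqrt{0 - \left(\frac{671628308}{252344257} + \frac{42278 \sqrt{20739}}{252344257}\right)} = \sqrt{- \frac{671628308}{252344257} - \frac{42278 \sqrt{20739}}{252344257}}$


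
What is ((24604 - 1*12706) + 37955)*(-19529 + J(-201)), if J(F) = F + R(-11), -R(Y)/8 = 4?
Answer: -985194986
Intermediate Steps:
R(Y) = -32 (R(Y) = -8*4 = -32)
J(F) = -32 + F (J(F) = F - 32 = -32 + F)
((24604 - 1*12706) + 37955)*(-19529 + J(-201)) = ((24604 - 1*12706) + 37955)*(-19529 + (-32 - 201)) = ((24604 - 12706) + 37955)*(-19529 - 233) = (11898 + 37955)*(-19762) = 49853*(-19762) = -985194986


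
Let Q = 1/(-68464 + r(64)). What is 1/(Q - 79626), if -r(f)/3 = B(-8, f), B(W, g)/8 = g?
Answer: -70000/5573820001 ≈ -1.2559e-5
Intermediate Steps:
B(W, g) = 8*g
r(f) = -24*f
Q = -1/70000 (Q = 1/(-68464 - 24*64) = 1/(-68464 - 1536) = 1/(-70000) = -1/70000 ≈ -1.4286e-5)
1/(Q - 79626) = 1/(-1/70000 - 79626) = 1/(-5573820001/70000) = -70000/5573820001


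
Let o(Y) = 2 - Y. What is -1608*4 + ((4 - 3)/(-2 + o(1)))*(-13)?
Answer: -6419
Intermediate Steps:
-1608*4 + ((4 - 3)/(-2 + o(1)))*(-13) = -1608*4 + ((4 - 3)/(-2 + (2 - 1*1)))*(-13) = -134*48 + (1/(-2 + (2 - 1)))*(-13) = -6432 + (1/(-2 + 1))*(-13) = -6432 + (1/(-1))*(-13) = -6432 + (1*(-1))*(-13) = -6432 - 1*(-13) = -6432 + 13 = -6419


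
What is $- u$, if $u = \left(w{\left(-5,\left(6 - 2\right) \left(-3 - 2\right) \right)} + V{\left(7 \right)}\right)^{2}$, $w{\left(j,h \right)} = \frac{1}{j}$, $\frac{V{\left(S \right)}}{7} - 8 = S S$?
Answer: $- \frac{3976036}{25} \approx -1.5904 \cdot 10^{5}$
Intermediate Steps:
$V{\left(S \right)} = 56 + 7 S^{2}$ ($V{\left(S \right)} = 56 + 7 S S = 56 + 7 S^{2}$)
$u = \frac{3976036}{25}$ ($u = \left(\frac{1}{-5} + \left(56 + 7 \cdot 7^{2}\right)\right)^{2} = \left(- \frac{1}{5} + \left(56 + 7 \cdot 49\right)\right)^{2} = \left(- \frac{1}{5} + \left(56 + 343\right)\right)^{2} = \left(- \frac{1}{5} + 399\right)^{2} = \left(\frac{1994}{5}\right)^{2} = \frac{3976036}{25} \approx 1.5904 \cdot 10^{5}$)
$- u = \left(-1\right) \frac{3976036}{25} = - \frac{3976036}{25}$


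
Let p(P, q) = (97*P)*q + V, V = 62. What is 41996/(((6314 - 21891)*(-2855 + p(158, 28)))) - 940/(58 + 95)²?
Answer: -6243542161664/155459644085655 ≈ -0.040162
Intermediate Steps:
p(P, q) = 62 + 97*P*q (p(P, q) = (97*P)*q + 62 = 97*P*q + 62 = 62 + 97*P*q)
41996/(((6314 - 21891)*(-2855 + p(158, 28)))) - 940/(58 + 95)² = 41996/(((6314 - 21891)*(-2855 + (62 + 97*158*28)))) - 940/(58 + 95)² = 41996/((-15577*(-2855 + (62 + 429128)))) - 940/(153²) = 41996/((-15577*(-2855 + 429190))) - 940/23409 = 41996/((-15577*426335)) - 940*1/23409 = 41996/(-6641020295) - 940/23409 = 41996*(-1/6641020295) - 940/23409 = -41996/6641020295 - 940/23409 = -6243542161664/155459644085655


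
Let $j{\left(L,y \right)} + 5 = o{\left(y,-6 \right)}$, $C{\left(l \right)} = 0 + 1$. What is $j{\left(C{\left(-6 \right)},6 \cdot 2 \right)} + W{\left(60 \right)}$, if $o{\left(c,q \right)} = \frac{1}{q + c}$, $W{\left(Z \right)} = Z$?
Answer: $\frac{331}{6} \approx 55.167$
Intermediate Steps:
$C{\left(l \right)} = 1$
$o{\left(c,q \right)} = \frac{1}{c + q}$
$j{\left(L,y \right)} = -5 + \frac{1}{-6 + y}$ ($j{\left(L,y \right)} = -5 + \frac{1}{y - 6} = -5 + \frac{1}{-6 + y}$)
$j{\left(C{\left(-6 \right)},6 \cdot 2 \right)} + W{\left(60 \right)} = \frac{31 - 5 \cdot 6 \cdot 2}{-6 + 6 \cdot 2} + 60 = \frac{31 - 60}{-6 + 12} + 60 = \frac{31 - 60}{6} + 60 = \frac{1}{6} \left(-29\right) + 60 = - \frac{29}{6} + 60 = \frac{331}{6}$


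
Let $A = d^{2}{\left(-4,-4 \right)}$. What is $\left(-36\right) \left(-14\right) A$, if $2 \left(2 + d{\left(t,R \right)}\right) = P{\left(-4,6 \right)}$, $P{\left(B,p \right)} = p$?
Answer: $504$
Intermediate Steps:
$d{\left(t,R \right)} = 1$ ($d{\left(t,R \right)} = -2 + \frac{1}{2} \cdot 6 = -2 + 3 = 1$)
$A = 1$ ($A = 1^{2} = 1$)
$\left(-36\right) \left(-14\right) A = \left(-36\right) \left(-14\right) 1 = 504 \cdot 1 = 504$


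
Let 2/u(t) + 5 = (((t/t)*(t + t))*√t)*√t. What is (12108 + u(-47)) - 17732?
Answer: -24818710/4413 ≈ -5624.0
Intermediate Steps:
u(t) = 2/(-5 + 2*t²) (u(t) = 2/(-5 + (((t/t)*(t + t))*√t)*√t) = 2/(-5 + ((1*(2*t))*√t)*√t) = 2/(-5 + ((2*t)*√t)*√t) = 2/(-5 + (2*t^(3/2))*√t) = 2/(-5 + 2*t²))
(12108 + u(-47)) - 17732 = (12108 + 2/(-5 + 2*(-47)²)) - 17732 = (12108 + 2/(-5 + 2*2209)) - 17732 = (12108 + 2/(-5 + 4418)) - 17732 = (12108 + 2/4413) - 17732 = 53432606/4413 - 17732 = -24818710/4413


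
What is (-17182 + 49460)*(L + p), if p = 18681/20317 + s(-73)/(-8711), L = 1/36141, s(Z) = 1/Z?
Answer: 13858352001707843258/466928754452391 ≈ 29680.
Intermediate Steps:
L = 1/36141 ≈ 2.7669e-5
p = 11879324260/12919641251 (p = 18681/20317 + 1/(-73*(-8711)) = 18681*(1/20317) - 1/73*(-1/8711) = 18681/20317 + 1/635903 = 11879324260/12919641251 ≈ 0.91948)
(-17182 + 49460)*(L + p) = (-17182 + 49460)*(1/36141 + 11879324260/12919641251) = 32278*(429343577721911/466928754452391) = 13858352001707843258/466928754452391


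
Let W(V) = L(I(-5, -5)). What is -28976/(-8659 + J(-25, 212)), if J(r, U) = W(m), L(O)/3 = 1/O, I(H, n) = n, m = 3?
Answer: 72440/21649 ≈ 3.3461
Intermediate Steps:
L(O) = 3/O
W(V) = -⅗ (W(V) = 3/(-5) = 3*(-⅕) = -⅗)
J(r, U) = -⅗
-28976/(-8659 + J(-25, 212)) = -28976/(-8659 - ⅗) = -28976/(-43298/5) = -28976*(-5/43298) = 72440/21649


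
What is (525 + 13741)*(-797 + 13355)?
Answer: 179152428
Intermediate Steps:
(525 + 13741)*(-797 + 13355) = 14266*12558 = 179152428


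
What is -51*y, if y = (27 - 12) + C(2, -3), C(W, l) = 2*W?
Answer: -969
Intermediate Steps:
y = 19 (y = (27 - 12) + 2*2 = 15 + 4 = 19)
-51*y = -51*19 = -969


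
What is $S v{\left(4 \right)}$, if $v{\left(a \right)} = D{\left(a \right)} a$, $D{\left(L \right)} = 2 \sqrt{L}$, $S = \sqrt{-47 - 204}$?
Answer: $16 i \sqrt{251} \approx 253.49 i$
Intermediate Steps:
$S = i \sqrt{251}$ ($S = \sqrt{-251} = i \sqrt{251} \approx 15.843 i$)
$v{\left(a \right)} = 2 a^{\frac{3}{2}}$ ($v{\left(a \right)} = 2 \sqrt{a} a = 2 a^{\frac{3}{2}}$)
$S v{\left(4 \right)} = i \sqrt{251} \cdot 2 \cdot 4^{\frac{3}{2}} = i \sqrt{251} \cdot 2 \cdot 8 = i \sqrt{251} \cdot 16 = 16 i \sqrt{251}$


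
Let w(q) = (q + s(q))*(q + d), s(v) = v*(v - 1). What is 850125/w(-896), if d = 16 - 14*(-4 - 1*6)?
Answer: -170025/118816768 ≈ -0.0014310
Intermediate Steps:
s(v) = v*(-1 + v)
d = 156 (d = 16 - 14*(-4 - 6) = 16 - 14*(-10) = 16 + 140 = 156)
w(q) = (156 + q)*(q + q*(-1 + q)) (w(q) = (q + q*(-1 + q))*(q + 156) = (q + q*(-1 + q))*(156 + q) = (156 + q)*(q + q*(-1 + q)))
850125/w(-896) = 850125/(((-896)²*(156 - 896))) = 850125/((802816*(-740))) = 850125/(-594083840) = 850125*(-1/594083840) = -170025/118816768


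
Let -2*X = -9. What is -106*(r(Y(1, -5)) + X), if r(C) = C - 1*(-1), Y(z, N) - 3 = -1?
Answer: -795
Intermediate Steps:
X = 9/2 (X = -½*(-9) = 9/2 ≈ 4.5000)
Y(z, N) = 2 (Y(z, N) = 3 - 1 = 2)
r(C) = 1 + C (r(C) = C + 1 = 1 + C)
-106*(r(Y(1, -5)) + X) = -106*((1 + 2) + 9/2) = -106*(3 + 9/2) = -106*15/2 = -795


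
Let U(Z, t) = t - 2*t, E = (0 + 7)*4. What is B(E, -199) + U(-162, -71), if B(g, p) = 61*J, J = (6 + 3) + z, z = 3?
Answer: 803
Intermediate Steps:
E = 28 (E = 7*4 = 28)
J = 12 (J = (6 + 3) + 3 = 9 + 3 = 12)
U(Z, t) = -t
B(g, p) = 732 (B(g, p) = 61*12 = 732)
B(E, -199) + U(-162, -71) = 732 - 1*(-71) = 732 + 71 = 803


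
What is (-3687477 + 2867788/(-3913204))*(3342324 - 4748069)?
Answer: 5071173290750595380/978301 ≈ 5.1837e+12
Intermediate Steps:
(-3687477 + 2867788/(-3913204))*(3342324 - 4748069) = (-3687477 + 2867788*(-1/3913204))*(-1405745) = (-3687477 - 716947/978301)*(-1405745) = -3607463153524/978301*(-1405745) = 5071173290750595380/978301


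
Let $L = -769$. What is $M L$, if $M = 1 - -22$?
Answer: $-17687$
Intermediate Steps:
$M = 23$ ($M = 1 + 22 = 23$)
$M L = 23 \left(-769\right) = -17687$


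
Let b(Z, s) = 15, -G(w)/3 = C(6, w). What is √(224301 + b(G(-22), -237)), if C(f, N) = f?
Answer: 6*√6231 ≈ 473.62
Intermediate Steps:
G(w) = -18 (G(w) = -3*6 = -18)
√(224301 + b(G(-22), -237)) = √(224301 + 15) = √224316 = 6*√6231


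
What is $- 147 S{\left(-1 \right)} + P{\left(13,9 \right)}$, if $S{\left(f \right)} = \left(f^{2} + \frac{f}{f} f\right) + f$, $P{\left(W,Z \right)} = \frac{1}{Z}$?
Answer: $\frac{1324}{9} \approx 147.11$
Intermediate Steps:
$S{\left(f \right)} = f^{2} + 2 f$ ($S{\left(f \right)} = \left(f^{2} + 1 f\right) + f = \left(f^{2} + f\right) + f = \left(f + f^{2}\right) + f = f^{2} + 2 f$)
$- 147 S{\left(-1 \right)} + P{\left(13,9 \right)} = - 147 \left(- (2 - 1)\right) + \frac{1}{9} = - 147 \left(\left(-1\right) 1\right) + \frac{1}{9} = \left(-147\right) \left(-1\right) + \frac{1}{9} = 147 + \frac{1}{9} = \frac{1324}{9}$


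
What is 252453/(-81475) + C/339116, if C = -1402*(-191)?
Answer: -31896656549/13814738050 ≈ -2.3089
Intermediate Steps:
C = 267782
252453/(-81475) + C/339116 = 252453/(-81475) + 267782/339116 = 252453*(-1/81475) + 267782*(1/339116) = -252453/81475 + 133891/169558 = -31896656549/13814738050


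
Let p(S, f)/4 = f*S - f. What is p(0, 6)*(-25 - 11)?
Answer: 864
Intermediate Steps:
p(S, f) = -4*f + 4*S*f (p(S, f) = 4*(f*S - f) = 4*(S*f - f) = 4*(-f + S*f) = -4*f + 4*S*f)
p(0, 6)*(-25 - 11) = (4*6*(-1 + 0))*(-25 - 11) = (4*6*(-1))*(-36) = -24*(-36) = 864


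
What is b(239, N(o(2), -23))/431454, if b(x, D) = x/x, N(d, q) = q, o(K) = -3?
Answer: 1/431454 ≈ 2.3177e-6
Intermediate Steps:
b(x, D) = 1
b(239, N(o(2), -23))/431454 = 1/431454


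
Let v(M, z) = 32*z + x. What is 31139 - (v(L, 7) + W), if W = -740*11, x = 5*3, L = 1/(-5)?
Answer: 39040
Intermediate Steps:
L = -⅕ ≈ -0.20000
x = 15
v(M, z) = 15 + 32*z (v(M, z) = 32*z + 15 = 15 + 32*z)
W = -8140
31139 - (v(L, 7) + W) = 31139 - ((15 + 32*7) - 8140) = 31139 - ((15 + 224) - 8140) = 31139 - (239 - 8140) = 31139 - 1*(-7901) = 31139 + 7901 = 39040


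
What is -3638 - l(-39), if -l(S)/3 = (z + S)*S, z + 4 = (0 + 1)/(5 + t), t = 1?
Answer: 2747/2 ≈ 1373.5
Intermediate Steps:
z = -23/6 (z = -4 + (0 + 1)/(5 + 1) = -4 + 1/6 = -23/6 ≈ -3.8333)
l(S) = -3*S*(-23/6 + S) (l(S) = -3*(-23/6 + S)*S = -3*S*(-23/6 + S))
-3638 - l(-39) = -3638 - (-39)*(23 - 6*(-39))/2 = -3638 - (-39)*(23 + 234)/2 = -3638 - (-39)*257/2 = -3638 - 1*(-10023/2) = -3638 + 10023/2 = 2747/2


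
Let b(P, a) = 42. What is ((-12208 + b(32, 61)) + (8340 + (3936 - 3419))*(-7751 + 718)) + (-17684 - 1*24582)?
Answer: -62345713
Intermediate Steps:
((-12208 + b(32, 61)) + (8340 + (3936 - 3419))*(-7751 + 718)) + (-17684 - 1*24582) = ((-12208 + 42) + (8340 + (3936 - 3419))*(-7751 + 718)) + (-17684 - 1*24582) = (-12166 + (8340 + 517)*(-7033)) + (-17684 - 24582) = (-12166 + 8857*(-7033)) - 42266 = (-12166 - 62291281) - 42266 = -62303447 - 42266 = -62345713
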